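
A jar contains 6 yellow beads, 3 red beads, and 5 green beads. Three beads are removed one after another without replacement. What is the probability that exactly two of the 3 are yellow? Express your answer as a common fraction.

One ordering (yellow drawn first) has probability 6/14 × 5/13 × 8/12 = 240/2184 = 10/91.
There are C(3,2) = 3 such orderings, each equally likely, so P = 3 × 10/91 = 30/91.

30/91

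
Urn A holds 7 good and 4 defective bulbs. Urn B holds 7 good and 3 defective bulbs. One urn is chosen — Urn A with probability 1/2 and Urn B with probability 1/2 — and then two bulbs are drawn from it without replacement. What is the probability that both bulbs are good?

From Urn A: P(both good) = (7/11)(6/10) = 21/55.
From Urn B: P(both good) = (7/10)(6/9) = 7/15.
Total probability = (1/2)(21/55) + (1/2)(7/15) = 14/33.

14/33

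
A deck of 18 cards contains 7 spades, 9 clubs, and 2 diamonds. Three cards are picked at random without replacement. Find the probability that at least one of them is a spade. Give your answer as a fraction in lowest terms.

217/272

P(no spades) = 11/18 × 10/17 × 9/16 = 990/4896 = 55/272.
P(at least one) = 1 − 55/272 = 217/272.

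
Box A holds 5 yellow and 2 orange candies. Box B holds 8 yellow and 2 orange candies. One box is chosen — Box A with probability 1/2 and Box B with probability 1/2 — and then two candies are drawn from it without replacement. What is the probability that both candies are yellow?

From Box A: P(both yellow) = (5/7)(4/6) = 10/21.
From Box B: P(both yellow) = (8/10)(7/9) = 28/45.
Total probability = (1/2)(10/21) + (1/2)(28/45) = 173/315.

173/315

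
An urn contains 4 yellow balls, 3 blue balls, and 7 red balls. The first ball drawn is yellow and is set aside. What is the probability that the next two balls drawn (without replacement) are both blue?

With the first ball removed, 3 blue remain out of 13.
P = 3/13 × 2/12 = 6/156 = 1/26.

1/26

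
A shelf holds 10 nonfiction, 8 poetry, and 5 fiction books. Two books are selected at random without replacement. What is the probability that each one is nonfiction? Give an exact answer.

P(all nonfiction) = 10/23 × 9/22 = 90/506 = 45/253.

45/253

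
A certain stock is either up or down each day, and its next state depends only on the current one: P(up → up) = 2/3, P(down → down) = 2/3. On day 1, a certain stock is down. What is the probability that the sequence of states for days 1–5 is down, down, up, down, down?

Day 1 is given. For each transition, use the conditional probability from the current state:
P(down | down) = 2/3; P(up | down) = 1/3; P(down | up) = 1/3; P(down | down) = 2/3.
P = 2/3 × 1/3 × 1/3 × 2/3 = 4/81.

4/81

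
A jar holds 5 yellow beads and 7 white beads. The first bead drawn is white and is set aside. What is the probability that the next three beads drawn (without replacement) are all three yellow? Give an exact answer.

With the first bead removed, 5 yellow remain out of 11.
P = 5/11 × 4/10 × 3/9 = 60/990 = 2/33.

2/33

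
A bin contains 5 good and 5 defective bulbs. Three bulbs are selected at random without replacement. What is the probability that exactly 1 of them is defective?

5/12

One ordering (defective drawn first) has probability 5/10 × 5/9 × 4/8 = 100/720 = 5/36.
There are C(3,1) = 3 such orderings, each equally likely, so P = 3 × 5/36 = 5/12.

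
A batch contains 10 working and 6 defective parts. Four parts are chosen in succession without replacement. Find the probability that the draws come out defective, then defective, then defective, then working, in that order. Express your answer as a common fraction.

5/182

Chain rule:
P = 6/16 × 5/15 × 4/14 × 10/13 = 1200/43680 = 5/182.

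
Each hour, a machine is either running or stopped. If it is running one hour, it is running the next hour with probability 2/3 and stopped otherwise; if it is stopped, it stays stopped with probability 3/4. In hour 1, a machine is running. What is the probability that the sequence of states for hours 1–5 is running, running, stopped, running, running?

1/27

Hour 1 is given. For each transition, use the conditional probability from the current state:
P(running | running) = 2/3; P(stopped | running) = 1/3; P(running | stopped) = 1/4; P(running | running) = 2/3.
P = 2/3 × 1/3 × 1/4 × 2/3 = 4/108 = 1/27.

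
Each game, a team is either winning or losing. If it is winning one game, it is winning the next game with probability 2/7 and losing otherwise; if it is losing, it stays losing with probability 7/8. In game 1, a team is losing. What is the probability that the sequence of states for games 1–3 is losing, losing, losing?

49/64

Game 1 is given. For each transition, use the conditional probability from the current state:
P(losing | losing) = 7/8; P(losing | losing) = 7/8.
P = 7/8 × 7/8 = 49/64.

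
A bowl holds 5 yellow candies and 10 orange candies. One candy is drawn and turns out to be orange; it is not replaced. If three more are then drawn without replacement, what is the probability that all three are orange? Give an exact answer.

3/13

After the first draw, 9 of the remaining 14 candies are orange.
P = 9/14 × 8/13 × 7/12 = 504/2184 = 3/13.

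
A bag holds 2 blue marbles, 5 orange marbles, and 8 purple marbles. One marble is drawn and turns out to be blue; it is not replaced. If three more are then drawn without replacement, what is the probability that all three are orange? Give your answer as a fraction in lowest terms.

5/182

With the first marble removed, 5 orange remain out of 14.
P = 5/14 × 4/13 × 3/12 = 60/2184 = 5/182.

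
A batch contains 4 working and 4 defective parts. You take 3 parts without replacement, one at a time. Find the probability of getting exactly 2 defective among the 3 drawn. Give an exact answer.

3/7

One ordering (defective drawn first) has probability 4/8 × 3/7 × 4/6 = 48/336 = 1/7.
There are C(3,2) = 3 such orderings, each equally likely, so P = 3 × 1/7 = 3/7.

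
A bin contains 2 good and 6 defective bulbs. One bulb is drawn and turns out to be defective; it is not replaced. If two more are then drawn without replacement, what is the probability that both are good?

1/21

With the first bulb removed, 2 good remain out of 7.
P = 2/7 × 1/6 = 2/42 = 1/21.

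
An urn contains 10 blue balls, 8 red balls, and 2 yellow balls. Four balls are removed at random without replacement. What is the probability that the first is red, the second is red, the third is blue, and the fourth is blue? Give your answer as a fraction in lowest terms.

Each draw changes the counts, so multiply the conditional probabilities along the sequence:
P = 8/20 × 7/19 × 10/18 × 9/17 = 5040/116280 = 14/323.

14/323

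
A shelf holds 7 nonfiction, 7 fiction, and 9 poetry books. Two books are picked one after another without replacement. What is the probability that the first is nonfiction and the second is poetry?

Chain rule:
P = 7/23 × 9/22 = 63/506.

63/506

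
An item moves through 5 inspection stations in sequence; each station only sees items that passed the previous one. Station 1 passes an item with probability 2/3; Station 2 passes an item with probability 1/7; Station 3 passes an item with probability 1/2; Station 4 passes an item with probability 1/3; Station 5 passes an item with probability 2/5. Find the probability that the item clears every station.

The events are sequential, so multiply the conditional probabilities:
P = 2/3 × 1/7 × 1/2 × 1/3 × 2/5 = 4/630 = 2/315.

2/315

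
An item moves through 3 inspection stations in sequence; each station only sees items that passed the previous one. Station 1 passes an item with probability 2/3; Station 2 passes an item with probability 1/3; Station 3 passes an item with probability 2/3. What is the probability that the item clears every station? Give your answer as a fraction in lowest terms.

Multiplying along the chain,
P = 2/3 × 1/3 × 2/3 = 4/27.

4/27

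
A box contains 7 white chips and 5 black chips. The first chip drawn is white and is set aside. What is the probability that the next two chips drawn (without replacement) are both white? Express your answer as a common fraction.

3/11

After the first draw, 6 of the remaining 11 chips are white.
P = 6/11 × 5/10 = 30/110 = 3/11.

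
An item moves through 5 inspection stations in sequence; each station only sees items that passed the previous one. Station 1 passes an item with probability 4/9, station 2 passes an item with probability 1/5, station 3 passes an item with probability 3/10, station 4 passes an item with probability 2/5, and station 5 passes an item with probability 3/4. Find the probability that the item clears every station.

The events are sequential, so multiply the conditional probabilities:
P = 4/9 × 1/5 × 3/10 × 2/5 × 3/4 = 72/9000 = 1/125.

1/125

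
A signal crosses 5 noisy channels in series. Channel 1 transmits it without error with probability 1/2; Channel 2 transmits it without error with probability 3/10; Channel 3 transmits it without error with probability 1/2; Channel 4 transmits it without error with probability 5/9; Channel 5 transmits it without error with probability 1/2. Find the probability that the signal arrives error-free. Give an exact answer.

Each stage is reached only if all earlier stages succeed, so
P = 1/2 × 3/10 × 1/2 × 5/9 × 1/2 = 15/720 = 1/48.

1/48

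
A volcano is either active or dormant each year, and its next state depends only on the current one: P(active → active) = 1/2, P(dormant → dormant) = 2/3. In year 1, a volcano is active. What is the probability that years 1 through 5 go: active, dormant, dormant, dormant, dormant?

Year 1 is given. For each transition, use the conditional probability from the current state:
P(dormant | active) = 1/2; P(dormant | dormant) = 2/3; P(dormant | dormant) = 2/3; P(dormant | dormant) = 2/3.
P = 1/2 × 2/3 × 2/3 × 2/3 = 8/54 = 4/27.

4/27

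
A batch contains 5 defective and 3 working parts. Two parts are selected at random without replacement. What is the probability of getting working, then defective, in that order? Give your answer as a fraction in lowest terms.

15/56

Multiply the probability of each draw given the previous ones:
P = 3/8 × 5/7 = 15/56.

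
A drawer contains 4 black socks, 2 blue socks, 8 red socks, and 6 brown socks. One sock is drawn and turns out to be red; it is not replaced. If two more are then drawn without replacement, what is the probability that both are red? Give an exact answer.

7/57

With the first sock removed, 7 red remain out of 19.
P = 7/19 × 6/18 = 42/342 = 7/57.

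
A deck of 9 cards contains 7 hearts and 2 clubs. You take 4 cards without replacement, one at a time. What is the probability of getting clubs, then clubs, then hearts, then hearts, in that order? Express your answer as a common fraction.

1/36

Each draw changes the counts, so multiply the conditional probabilities along the sequence:
P = 2/9 × 1/8 × 7/7 × 6/6 = 84/3024 = 1/36.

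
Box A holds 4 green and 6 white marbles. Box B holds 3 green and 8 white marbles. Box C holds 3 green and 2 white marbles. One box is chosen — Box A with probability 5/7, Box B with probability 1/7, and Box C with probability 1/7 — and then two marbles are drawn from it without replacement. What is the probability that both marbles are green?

From Box A: P(both green) = (4/10)(3/9) = 2/15.
From Box B: P(both green) = (3/11)(2/10) = 3/55.
From Box C: P(both green) = (3/5)(2/4) = 3/10.
Total probability = (5/7)(2/15) + (1/7)(3/55) + (1/7)(3/10) = 337/2310.

337/2310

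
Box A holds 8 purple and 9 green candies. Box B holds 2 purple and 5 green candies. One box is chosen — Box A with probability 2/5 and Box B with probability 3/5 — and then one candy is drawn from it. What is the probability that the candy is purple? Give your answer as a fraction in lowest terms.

From Box A: P(purple) = 8/17.
From Box B: P(purple) = 2/7.
Total probability = (2/5)(8/17) + (3/5)(2/7) = 214/595.

214/595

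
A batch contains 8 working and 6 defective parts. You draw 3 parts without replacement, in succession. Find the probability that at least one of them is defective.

P(no defective) = 8/14 × 7/13 × 6/12 = 336/2184 = 2/13.
P(at least one) = 1 − 2/13 = 11/13.

11/13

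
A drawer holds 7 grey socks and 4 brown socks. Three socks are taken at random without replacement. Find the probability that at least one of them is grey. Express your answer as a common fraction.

P(no grey) = 4/11 × 3/10 × 2/9 = 24/990 = 4/165.
P(at least one) = 1 − 4/165 = 161/165.

161/165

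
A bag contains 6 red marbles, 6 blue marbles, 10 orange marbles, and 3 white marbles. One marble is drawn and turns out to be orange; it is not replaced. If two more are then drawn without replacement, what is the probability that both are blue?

After the first draw, 6 of the remaining 24 marbles are blue.
P = 6/24 × 5/23 = 30/552 = 5/92.

5/92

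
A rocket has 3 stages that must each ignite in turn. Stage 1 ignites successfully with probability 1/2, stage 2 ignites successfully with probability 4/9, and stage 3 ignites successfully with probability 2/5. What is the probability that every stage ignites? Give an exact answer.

4/45

Each stage is reached only if all earlier stages succeed, so
P = 1/2 × 4/9 × 2/5 = 8/90 = 4/45.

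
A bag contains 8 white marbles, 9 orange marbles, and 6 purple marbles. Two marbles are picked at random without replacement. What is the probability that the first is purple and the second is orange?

27/253

Multiply the probability of each draw given the previous ones:
P = 6/23 × 9/22 = 54/506 = 27/253.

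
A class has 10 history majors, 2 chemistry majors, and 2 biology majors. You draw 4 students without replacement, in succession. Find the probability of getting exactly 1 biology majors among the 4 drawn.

40/91

One ordering (a biology major drawn first) has probability 2/14 × 12/13 × 11/12 × 10/11 = 2640/24024 = 10/91.
There are C(4,1) = 4 such orderings, each equally likely, so P = 4 × 10/91 = 40/91.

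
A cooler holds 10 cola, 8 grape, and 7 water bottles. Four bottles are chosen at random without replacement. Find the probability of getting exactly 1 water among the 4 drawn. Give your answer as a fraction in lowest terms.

One ordering (water drawn first) has probability 7/25 × 18/24 × 17/23 × 16/22 = 34272/303600 = 714/6325.
There are C(4,1) = 4 such orderings, each equally likely, so P = 4 × 714/6325 = 2856/6325.

2856/6325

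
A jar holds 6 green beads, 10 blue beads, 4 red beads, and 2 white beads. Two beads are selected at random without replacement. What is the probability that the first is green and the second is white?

2/77

Each draw changes the counts, so multiply the conditional probabilities along the sequence:
P = 6/22 × 2/21 = 12/462 = 2/77.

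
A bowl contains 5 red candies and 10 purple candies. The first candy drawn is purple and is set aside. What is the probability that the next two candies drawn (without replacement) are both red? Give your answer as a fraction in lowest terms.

After the first draw, 5 of the remaining 14 candies are red.
P = 5/14 × 4/13 = 20/182 = 10/91.

10/91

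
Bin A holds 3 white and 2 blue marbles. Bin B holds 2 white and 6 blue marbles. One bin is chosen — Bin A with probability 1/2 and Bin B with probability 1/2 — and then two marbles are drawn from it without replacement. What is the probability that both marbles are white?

47/280

From Bin A: P(both white) = (3/5)(2/4) = 3/10.
From Bin B: P(both white) = (2/8)(1/7) = 1/28.
Total probability = (1/2)(3/10) + (1/2)(1/28) = 47/280.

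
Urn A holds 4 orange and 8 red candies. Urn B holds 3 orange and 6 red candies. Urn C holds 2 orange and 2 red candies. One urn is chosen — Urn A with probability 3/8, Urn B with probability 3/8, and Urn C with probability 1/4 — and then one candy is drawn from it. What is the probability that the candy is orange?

From Urn A: P(orange) = 4/12.
From Urn B: P(orange) = 3/9.
From Urn C: P(orange) = 2/4.
Total probability = (3/8)(4/12) + (3/8)(3/9) + (1/4)(2/4) = 3/8.

3/8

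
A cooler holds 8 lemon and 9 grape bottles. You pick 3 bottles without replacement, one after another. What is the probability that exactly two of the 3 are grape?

36/85

One ordering (grape drawn first) has probability 9/17 × 8/16 × 8/15 = 576/4080 = 12/85.
There are C(3,2) = 3 such orderings, each equally likely, so P = 3 × 12/85 = 36/85.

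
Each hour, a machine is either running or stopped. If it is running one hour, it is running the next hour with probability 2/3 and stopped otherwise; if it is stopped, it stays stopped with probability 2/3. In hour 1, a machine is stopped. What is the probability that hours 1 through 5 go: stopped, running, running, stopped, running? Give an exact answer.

2/81

Hour 1 is given. For each transition, use the conditional probability from the current state:
P(running | stopped) = 1/3; P(running | running) = 2/3; P(stopped | running) = 1/3; P(running | stopped) = 1/3.
P = 1/3 × 2/3 × 1/3 × 1/3 = 2/81.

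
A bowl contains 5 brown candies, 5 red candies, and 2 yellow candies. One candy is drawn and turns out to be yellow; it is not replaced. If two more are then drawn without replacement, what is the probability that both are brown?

With the first candy removed, 5 brown remain out of 11.
P = 5/11 × 4/10 = 20/110 = 2/11.

2/11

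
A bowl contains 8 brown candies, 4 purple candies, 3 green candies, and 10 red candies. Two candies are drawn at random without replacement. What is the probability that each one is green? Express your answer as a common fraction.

1/100

P = 3/25 × 2/24 = 6/600 = 1/100.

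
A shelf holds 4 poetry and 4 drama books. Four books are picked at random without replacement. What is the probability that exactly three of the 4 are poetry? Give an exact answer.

8/35

One ordering (poetry drawn first) has probability 4/8 × 3/7 × 2/6 × 4/5 = 96/1680 = 2/35.
There are C(4,3) = 4 such orderings, each equally likely, so P = 4 × 2/35 = 8/35.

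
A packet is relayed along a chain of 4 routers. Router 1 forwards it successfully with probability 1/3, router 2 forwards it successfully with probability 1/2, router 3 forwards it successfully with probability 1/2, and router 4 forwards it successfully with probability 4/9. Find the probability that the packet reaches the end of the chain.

The events are sequential, so multiply the conditional probabilities:
P = 1/3 × 1/2 × 1/2 × 4/9 = 4/108 = 1/27.

1/27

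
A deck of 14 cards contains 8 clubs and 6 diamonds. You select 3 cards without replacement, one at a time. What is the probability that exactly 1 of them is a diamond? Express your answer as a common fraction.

6/13

One ordering (a diamond drawn first) has probability 6/14 × 8/13 × 7/12 = 336/2184 = 2/13.
There are C(3,1) = 3 such orderings, each equally likely, so P = 3 × 2/13 = 6/13.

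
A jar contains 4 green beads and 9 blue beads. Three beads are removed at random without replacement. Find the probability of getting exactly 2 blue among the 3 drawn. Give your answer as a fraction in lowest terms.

One ordering (blue drawn first) has probability 9/13 × 8/12 × 4/11 = 288/1716 = 24/143.
There are C(3,2) = 3 such orderings, each equally likely, so P = 3 × 24/143 = 72/143.

72/143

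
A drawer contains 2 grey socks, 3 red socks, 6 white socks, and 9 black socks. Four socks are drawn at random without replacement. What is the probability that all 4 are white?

1/323

P = 6/20 × 5/19 × 4/18 × 3/17 = 360/116280 = 1/323.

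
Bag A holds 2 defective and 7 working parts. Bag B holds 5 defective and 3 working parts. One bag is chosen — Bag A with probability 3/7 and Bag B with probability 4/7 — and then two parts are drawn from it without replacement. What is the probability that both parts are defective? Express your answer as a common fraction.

127/588

From Bag A: P(both defective) = (2/9)(1/8) = 1/36.
From Bag B: P(both defective) = (5/8)(4/7) = 5/14.
Total probability = (3/7)(1/36) + (4/7)(5/14) = 127/588.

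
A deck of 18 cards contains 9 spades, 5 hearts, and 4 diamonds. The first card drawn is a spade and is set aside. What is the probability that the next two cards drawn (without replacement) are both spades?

7/34

After the first draw, 8 of the remaining 17 cards are spades.
P = 8/17 × 7/16 = 56/272 = 7/34.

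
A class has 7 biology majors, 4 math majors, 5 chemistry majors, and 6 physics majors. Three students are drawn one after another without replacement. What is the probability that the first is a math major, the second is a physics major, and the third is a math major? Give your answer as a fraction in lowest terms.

Multiply the probability of each draw given the previous ones:
P = 4/22 × 6/21 × 3/20 = 72/9240 = 3/385.

3/385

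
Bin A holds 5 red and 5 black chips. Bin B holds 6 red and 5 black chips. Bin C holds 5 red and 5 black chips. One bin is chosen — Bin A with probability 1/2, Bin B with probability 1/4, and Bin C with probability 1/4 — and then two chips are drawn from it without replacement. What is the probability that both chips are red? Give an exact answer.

31/132

From Bin A: P(both red) = (5/10)(4/9) = 2/9.
From Bin B: P(both red) = (6/11)(5/10) = 3/11.
From Bin C: P(both red) = (5/10)(4/9) = 2/9.
Total probability = (1/2)(2/9) + (1/4)(3/11) + (1/4)(2/9) = 31/132.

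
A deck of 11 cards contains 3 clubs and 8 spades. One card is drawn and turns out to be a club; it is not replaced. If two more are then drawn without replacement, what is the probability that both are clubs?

1/45

After the first draw, 2 of the remaining 10 cards are clubs.
P = 2/10 × 1/9 = 2/90 = 1/45.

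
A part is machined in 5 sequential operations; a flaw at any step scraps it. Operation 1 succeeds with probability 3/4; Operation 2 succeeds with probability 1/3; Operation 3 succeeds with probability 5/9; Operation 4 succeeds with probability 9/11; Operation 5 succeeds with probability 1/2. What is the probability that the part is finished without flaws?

Multiplying along the chain,
P = 3/4 × 1/3 × 5/9 × 9/11 × 1/2 = 135/2376 = 5/88.

5/88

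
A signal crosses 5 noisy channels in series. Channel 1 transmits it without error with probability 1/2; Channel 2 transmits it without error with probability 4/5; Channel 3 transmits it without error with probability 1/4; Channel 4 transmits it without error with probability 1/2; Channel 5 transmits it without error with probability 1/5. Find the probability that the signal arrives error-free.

1/100

The events are sequential, so multiply the conditional probabilities:
P = 1/2 × 4/5 × 1/4 × 1/2 × 1/5 = 4/400 = 1/100.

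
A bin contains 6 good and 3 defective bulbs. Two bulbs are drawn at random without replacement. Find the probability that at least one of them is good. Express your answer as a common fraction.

P(no good) = 3/9 × 2/8 = 6/72 = 1/12.
P(at least one) = 1 − 1/12 = 11/12.

11/12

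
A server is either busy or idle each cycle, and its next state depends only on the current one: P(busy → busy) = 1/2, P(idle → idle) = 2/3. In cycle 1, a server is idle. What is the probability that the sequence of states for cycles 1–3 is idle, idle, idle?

Cycle 1 is given. For each transition, use the conditional probability from the current state:
P(idle | idle) = 2/3; P(idle | idle) = 2/3.
P = 2/3 × 2/3 = 4/9.

4/9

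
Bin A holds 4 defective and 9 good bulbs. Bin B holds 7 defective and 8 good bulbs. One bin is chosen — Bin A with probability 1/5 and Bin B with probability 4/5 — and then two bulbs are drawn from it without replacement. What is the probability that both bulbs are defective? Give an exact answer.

From Bin A: P(both defective) = (4/13)(3/12) = 1/13.
From Bin B: P(both defective) = (7/15)(6/14) = 1/5.
Total probability = (1/5)(1/13) + (4/5)(1/5) = 57/325.

57/325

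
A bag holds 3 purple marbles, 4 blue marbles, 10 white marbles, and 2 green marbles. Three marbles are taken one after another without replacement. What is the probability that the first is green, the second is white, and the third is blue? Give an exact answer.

40/2907

Multiply the probability of each draw given the previous ones:
P = 2/19 × 10/18 × 4/17 = 80/5814 = 40/2907.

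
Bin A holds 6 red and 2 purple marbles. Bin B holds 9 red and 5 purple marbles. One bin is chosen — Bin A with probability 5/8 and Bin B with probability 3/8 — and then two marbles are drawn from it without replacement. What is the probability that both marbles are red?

From Bin A: P(both red) = (6/8)(5/7) = 15/28.
From Bin B: P(both red) = (9/14)(8/13) = 36/91.
Total probability = (5/8)(15/28) + (3/8)(36/91) = 201/416.

201/416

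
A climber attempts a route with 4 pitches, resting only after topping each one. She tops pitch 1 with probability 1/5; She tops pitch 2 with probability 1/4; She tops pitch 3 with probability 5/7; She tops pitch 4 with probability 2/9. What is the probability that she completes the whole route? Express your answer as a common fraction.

1/126

The events are sequential, so multiply the conditional probabilities:
P = 1/5 × 1/4 × 5/7 × 2/9 = 10/1260 = 1/126.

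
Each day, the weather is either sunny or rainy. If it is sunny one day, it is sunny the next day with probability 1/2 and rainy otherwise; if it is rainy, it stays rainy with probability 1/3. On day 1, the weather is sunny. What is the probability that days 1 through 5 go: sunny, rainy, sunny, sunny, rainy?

Day 1 is given. For each transition, use the conditional probability from the current state:
P(rainy | sunny) = 1/2; P(sunny | rainy) = 2/3; P(sunny | sunny) = 1/2; P(rainy | sunny) = 1/2.
P = 1/2 × 2/3 × 1/2 × 1/2 = 2/24 = 1/12.

1/12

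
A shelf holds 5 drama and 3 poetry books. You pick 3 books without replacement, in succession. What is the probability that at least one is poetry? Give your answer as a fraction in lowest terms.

23/28

P(no poetry) = 5/8 × 4/7 × 3/6 = 60/336 = 5/28.
P(at least one) = 1 − 5/28 = 23/28.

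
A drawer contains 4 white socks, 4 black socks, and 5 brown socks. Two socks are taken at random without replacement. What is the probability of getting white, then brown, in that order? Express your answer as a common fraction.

5/39

Chain rule:
P = 4/13 × 5/12 = 20/156 = 5/39.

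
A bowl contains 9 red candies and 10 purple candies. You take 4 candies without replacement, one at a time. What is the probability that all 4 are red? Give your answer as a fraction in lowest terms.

P = 9/19 × 8/18 × 7/17 × 6/16 = 3024/93024 = 21/646.

21/646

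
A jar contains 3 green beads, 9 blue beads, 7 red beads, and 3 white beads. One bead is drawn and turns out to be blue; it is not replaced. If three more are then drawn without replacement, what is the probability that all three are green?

After the first draw, 3 of the remaining 21 beads are green.
P = 3/21 × 2/20 × 1/19 = 6/7980 = 1/1330.

1/1330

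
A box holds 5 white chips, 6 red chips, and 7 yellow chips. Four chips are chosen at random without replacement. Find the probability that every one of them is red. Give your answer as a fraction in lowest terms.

1/204

P = 6/18 × 5/17 × 4/16 × 3/15 = 360/73440 = 1/204.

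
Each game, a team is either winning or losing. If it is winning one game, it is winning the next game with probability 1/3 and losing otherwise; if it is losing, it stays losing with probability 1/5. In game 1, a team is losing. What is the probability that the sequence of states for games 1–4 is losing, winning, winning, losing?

Game 1 is given. For each transition, use the conditional probability from the current state:
P(winning | losing) = 4/5; P(winning | winning) = 1/3; P(losing | winning) = 2/3.
P = 4/5 × 1/3 × 2/3 = 8/45.

8/45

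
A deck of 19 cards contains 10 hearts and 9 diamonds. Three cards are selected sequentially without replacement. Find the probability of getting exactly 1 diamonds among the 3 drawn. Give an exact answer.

One ordering (a diamond drawn first) has probability 9/19 × 10/18 × 9/17 = 810/5814 = 45/323.
There are C(3,1) = 3 such orderings, each equally likely, so P = 3 × 45/323 = 135/323.

135/323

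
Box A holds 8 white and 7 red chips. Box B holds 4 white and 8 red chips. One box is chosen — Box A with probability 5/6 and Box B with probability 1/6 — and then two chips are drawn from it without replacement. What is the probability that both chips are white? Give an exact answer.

47/198

From Box A: P(both white) = (8/15)(7/14) = 4/15.
From Box B: P(both white) = (4/12)(3/11) = 1/11.
Total probability = (5/6)(4/15) + (1/6)(1/11) = 47/198.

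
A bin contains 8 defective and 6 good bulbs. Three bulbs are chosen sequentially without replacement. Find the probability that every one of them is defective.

P(all defective) = 8/14 × 7/13 × 6/12 = 336/2184 = 2/13.

2/13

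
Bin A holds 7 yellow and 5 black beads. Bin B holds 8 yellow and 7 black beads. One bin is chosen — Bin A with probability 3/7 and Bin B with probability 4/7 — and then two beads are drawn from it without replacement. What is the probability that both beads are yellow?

From Bin A: P(both yellow) = (7/12)(6/11) = 7/22.
From Bin B: P(both yellow) = (8/15)(7/14) = 4/15.
Total probability = (3/7)(7/22) + (4/7)(4/15) = 667/2310.

667/2310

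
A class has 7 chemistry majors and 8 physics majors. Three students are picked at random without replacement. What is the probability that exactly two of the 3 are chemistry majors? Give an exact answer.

One ordering (chemistry majors drawn first) has probability 7/15 × 6/14 × 8/13 = 336/2730 = 8/65.
There are C(3,2) = 3 such orderings, each equally likely, so P = 3 × 8/65 = 24/65.

24/65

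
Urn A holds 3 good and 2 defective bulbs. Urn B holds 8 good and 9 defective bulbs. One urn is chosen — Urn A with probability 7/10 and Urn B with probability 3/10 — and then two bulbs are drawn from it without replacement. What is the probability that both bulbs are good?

From Urn A: P(both good) = (3/5)(2/4) = 3/10.
From Urn B: P(both good) = (8/17)(7/16) = 7/34.
Total probability = (7/10)(3/10) + (3/10)(7/34) = 231/850.

231/850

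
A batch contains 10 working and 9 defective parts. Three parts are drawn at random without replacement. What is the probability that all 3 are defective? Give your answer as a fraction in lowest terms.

P(every draw is defective) = 9/19 × 8/18 × 7/17 = 504/5814 = 28/323.

28/323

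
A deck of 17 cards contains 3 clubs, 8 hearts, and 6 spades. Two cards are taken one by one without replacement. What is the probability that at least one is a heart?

25/34

P(no hearts) = 9/17 × 8/16 = 72/272 = 9/34.
P(at least one) = 1 − 9/34 = 25/34.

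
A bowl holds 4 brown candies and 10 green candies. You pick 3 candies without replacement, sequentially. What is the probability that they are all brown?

P = 4/14 × 3/13 × 2/12 = 24/2184 = 1/91.

1/91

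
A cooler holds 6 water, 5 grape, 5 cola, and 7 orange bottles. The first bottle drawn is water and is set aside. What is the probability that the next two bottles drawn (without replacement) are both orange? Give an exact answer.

1/11

After the first draw, 7 of the remaining 22 bottles are orange.
P = 7/22 × 6/21 = 42/462 = 1/11.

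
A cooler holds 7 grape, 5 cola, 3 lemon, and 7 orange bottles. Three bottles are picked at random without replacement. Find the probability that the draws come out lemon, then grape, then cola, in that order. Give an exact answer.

1/88

Multiply the probability of each draw given the previous ones:
P = 3/22 × 7/21 × 5/20 = 105/9240 = 1/88.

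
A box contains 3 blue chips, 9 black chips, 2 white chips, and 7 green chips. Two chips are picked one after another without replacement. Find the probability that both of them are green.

1/10

P(every draw is green) = 7/21 × 6/20 = 42/420 = 1/10.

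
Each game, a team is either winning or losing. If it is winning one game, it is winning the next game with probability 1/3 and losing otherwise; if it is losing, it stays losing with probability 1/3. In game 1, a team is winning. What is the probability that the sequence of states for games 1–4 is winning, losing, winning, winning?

Game 1 is given. For each transition, use the conditional probability from the current state:
P(losing | winning) = 2/3; P(winning | losing) = 2/3; P(winning | winning) = 1/3.
P = 2/3 × 2/3 × 1/3 = 4/27.

4/27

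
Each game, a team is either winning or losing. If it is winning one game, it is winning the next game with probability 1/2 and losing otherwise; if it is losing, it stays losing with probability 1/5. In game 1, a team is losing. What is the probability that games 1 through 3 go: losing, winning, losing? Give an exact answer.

Game 1 is given. For each transition, use the conditional probability from the current state:
P(winning | losing) = 4/5; P(losing | winning) = 1/2.
P = 4/5 × 1/2 = 4/10 = 2/5.

2/5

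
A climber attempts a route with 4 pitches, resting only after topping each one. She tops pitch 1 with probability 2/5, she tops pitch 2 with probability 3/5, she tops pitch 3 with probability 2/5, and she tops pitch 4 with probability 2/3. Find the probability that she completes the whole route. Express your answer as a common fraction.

Multiplying along the chain,
P = 2/5 × 3/5 × 2/5 × 2/3 = 24/375 = 8/125.

8/125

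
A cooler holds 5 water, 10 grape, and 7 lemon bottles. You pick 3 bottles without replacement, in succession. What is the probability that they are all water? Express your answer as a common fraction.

P(all water) = 5/22 × 4/21 × 3/20 = 60/9240 = 1/154.

1/154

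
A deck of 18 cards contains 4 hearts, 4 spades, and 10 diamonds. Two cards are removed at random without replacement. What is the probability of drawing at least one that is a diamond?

125/153

P(no diamonds) = 8/18 × 7/17 = 56/306 = 28/153.
P(at least one) = 1 − 28/153 = 125/153.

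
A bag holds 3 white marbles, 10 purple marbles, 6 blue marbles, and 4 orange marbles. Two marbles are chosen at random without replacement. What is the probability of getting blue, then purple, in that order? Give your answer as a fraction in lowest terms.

Each draw changes the counts, so multiply the conditional probabilities along the sequence:
P = 6/23 × 10/22 = 60/506 = 30/253.

30/253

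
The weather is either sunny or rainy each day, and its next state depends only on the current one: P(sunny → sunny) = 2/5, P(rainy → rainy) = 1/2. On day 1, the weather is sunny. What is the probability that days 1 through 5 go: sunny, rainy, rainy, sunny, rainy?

Day 1 is given. For each transition, use the conditional probability from the current state:
P(rainy | sunny) = 3/5; P(rainy | rainy) = 1/2; P(sunny | rainy) = 1/2; P(rainy | sunny) = 3/5.
P = 3/5 × 1/2 × 1/2 × 3/5 = 9/100.

9/100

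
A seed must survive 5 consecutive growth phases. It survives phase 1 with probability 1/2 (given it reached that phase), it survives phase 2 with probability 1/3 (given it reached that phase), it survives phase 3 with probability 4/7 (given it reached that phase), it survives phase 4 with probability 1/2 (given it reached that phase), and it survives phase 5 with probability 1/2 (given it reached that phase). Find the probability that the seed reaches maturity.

The events are sequential, so multiply the conditional probabilities:
P = 1/2 × 1/3 × 4/7 × 1/2 × 1/2 = 4/168 = 1/42.

1/42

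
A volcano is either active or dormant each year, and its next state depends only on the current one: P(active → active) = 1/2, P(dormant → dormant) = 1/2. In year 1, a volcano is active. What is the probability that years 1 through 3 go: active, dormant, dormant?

1/4

Year 1 is given. For each transition, use the conditional probability from the current state:
P(dormant | active) = 1/2; P(dormant | dormant) = 1/2.
P = 1/2 × 1/2 = 1/4.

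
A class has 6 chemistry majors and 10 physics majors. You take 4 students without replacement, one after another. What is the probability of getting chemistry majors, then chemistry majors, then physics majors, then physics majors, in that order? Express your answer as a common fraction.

45/728

Each draw changes the counts, so multiply the conditional probabilities along the sequence:
P = 6/16 × 5/15 × 10/14 × 9/13 = 2700/43680 = 45/728.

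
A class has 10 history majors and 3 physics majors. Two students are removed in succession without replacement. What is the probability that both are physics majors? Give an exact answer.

P(every draw is a physics major) = 3/13 × 2/12 = 6/156 = 1/26.

1/26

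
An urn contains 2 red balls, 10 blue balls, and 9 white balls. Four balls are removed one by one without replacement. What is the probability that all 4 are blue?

2/57

P(every draw is blue) = 10/21 × 9/20 × 8/19 × 7/18 = 5040/143640 = 2/57.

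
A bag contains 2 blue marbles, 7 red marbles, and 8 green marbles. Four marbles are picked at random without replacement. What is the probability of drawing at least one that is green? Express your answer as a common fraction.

161/170

P(no green) = 9/17 × 8/16 × 7/15 × 6/14 = 3024/57120 = 9/170.
P(at least one) = 1 − 9/170 = 161/170.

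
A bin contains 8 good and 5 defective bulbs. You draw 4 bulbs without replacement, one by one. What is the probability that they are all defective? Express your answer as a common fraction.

P(every draw is defective) = 5/13 × 4/12 × 3/11 × 2/10 = 120/17160 = 1/143.

1/143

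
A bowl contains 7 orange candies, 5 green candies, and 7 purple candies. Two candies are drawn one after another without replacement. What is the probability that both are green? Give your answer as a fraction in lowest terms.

10/171

P(every draw is green) = 5/19 × 4/18 = 20/342 = 10/171.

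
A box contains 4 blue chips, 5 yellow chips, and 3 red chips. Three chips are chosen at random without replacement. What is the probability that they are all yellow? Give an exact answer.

1/22

P(every draw is yellow) = 5/12 × 4/11 × 3/10 = 60/1320 = 1/22.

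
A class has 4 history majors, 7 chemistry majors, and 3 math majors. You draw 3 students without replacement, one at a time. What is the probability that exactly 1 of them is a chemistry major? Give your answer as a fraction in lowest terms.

21/52

One ordering (a chemistry major drawn first) has probability 7/14 × 7/13 × 6/12 = 294/2184 = 7/52.
There are C(3,1) = 3 such orderings, each equally likely, so P = 3 × 7/52 = 21/52.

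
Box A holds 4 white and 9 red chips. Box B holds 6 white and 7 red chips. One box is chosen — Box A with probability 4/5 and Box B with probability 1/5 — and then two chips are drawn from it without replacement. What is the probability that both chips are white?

1/10

From Box A: P(both white) = (4/13)(3/12) = 1/13.
From Box B: P(both white) = (6/13)(5/12) = 5/26.
Total probability = (4/5)(1/13) + (1/5)(5/26) = 1/10.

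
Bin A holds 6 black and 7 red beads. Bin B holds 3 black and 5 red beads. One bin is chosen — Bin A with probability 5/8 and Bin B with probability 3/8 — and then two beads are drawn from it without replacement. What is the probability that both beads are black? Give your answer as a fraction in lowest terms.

467/2912

From Bin A: P(both black) = (6/13)(5/12) = 5/26.
From Bin B: P(both black) = (3/8)(2/7) = 3/28.
Total probability = (5/8)(5/26) + (3/8)(3/28) = 467/2912.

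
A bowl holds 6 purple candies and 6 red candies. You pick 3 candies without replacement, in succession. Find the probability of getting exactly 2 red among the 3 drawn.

One ordering (red drawn first) has probability 6/12 × 5/11 × 6/10 = 180/1320 = 3/22.
There are C(3,2) = 3 such orderings, each equally likely, so P = 3 × 3/22 = 9/22.

9/22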